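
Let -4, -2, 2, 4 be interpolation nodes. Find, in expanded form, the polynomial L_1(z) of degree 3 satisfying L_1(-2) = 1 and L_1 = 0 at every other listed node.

L_1(z) = (z + 4)(z - 2)(z - 4) / [(2)·(-4)·(-6)]
       = (z^3 - 2z^2 - 16z + 32) / (48)

L_1(z) = (1/48)z^3 - (1/24)z^2 - (1/3)z + 2/3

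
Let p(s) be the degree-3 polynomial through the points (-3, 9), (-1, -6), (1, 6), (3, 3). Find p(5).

-57

Using Newton's divided-difference form:
p[-3,-1] = (-6 - 9) / (-1 - (-3)) = -15/2
p[-1,1] = (6 - (-6)) / (1 - (-1)) = 6
p[1,3] = (3 - 6) / (3 - 1) = -3/2
p[-3,-1,1] = (6 - (-15/2)) / (1 - (-3)) = 27/8
p[-1,1,3] = (-3/2 - 6) / (3 - (-1)) = -15/8
p[-3,-1,1,3] = (-15/8 - 27/8) / (3 - (-3)) = -7/8
p(5) = 9 + (-15/2)·(8) + (27/8)·(8)·(6) + (-7/8)·(8)·(6)·(4) = -57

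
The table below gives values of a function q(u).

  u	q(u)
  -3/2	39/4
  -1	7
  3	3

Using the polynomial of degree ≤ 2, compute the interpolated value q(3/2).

3/4

Evaluate each Lagrange basis at u = 3/2:
L_0(3/2) = (5/2)·(-3/2)/[(-1/2)·(-9/2)] = -5/3
L_1(3/2) = (3)·(-3/2)/[(1/2)·(-4)] = 9/4
L_2(3/2) = (3)·(5/2)/[(9/2)·(4)] = 5/12
Sum: 39/4·(-5/3) + 7·(9/4) + 3·(5/12) = 3/4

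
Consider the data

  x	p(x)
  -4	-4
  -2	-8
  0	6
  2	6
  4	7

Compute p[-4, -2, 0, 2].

p[-4,-2] = (-8 - (-4)) / (-2 - (-4)) = -2
p[-2,0] = (6 - (-8)) / (0 - (-2)) = 7
p[0,2] = (6 - 6) / (2 - 0) = 0
p[-4,-2,0] = (7 - (-2)) / (0 - (-4)) = 9/4
p[-2,0,2] = (0 - 7) / (2 - (-2)) = -7/4
p[-4,-2,0,2] = (-7/4 - 9/4) / (2 - (-4)) = -2/3

-2/3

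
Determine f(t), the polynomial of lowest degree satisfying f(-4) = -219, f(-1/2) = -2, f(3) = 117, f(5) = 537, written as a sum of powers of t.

Newton's divided differences:
f[-4,-1/2] = (-2 - (-219)) / (-1/2 - (-4)) = 62
f[-1/2,3] = (117 - (-2)) / (3 - (-1/2)) = 34
f[3,5] = (537 - 117) / (5 - 3) = 210
f[-4,-1/2,3] = (34 - 62) / (3 - (-4)) = -4
f[-1/2,3,5] = (210 - 34) / (5 - (-1/2)) = 32
f[-4,-1/2,3,5] = (32 - (-4)) / (5 - (-4)) = 4
f(t) = -219 + 62·(t + 4) + (-4)·(t + 4)(t + 1/2) + 4·(t + 4)(t + 1/2)(t - 3)
Expanding: f(t) = 4t^3 + 2t^2 - 2t - 3

f(t) = 4t^3 + 2t^2 - 2t - 3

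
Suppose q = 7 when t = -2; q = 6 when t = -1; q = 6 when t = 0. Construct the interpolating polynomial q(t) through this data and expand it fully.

Build the Lagrange basis polynomials:
L_0(t) = (t + 1)t / [2] = (1/2)t^2 + (1/2)t
L_1(t) = (t + 2)t / [-1] = -t^2 - 2t
L_2(t) = (t + 2)(t + 1) / [2] = (1/2)t^2 + (3/2)t + 1
q(t) = 7·L_0 + 6·L_1 + 6·L_2
  7·L_0(t) = (7/2)t^2 + (7/2)t
  6·L_1(t) = -6t^2 - 12t
  6·L_2(t) = 3t^2 + 9t + 6
Adding term by term: (1/2)t^2 + (1/2)t + 6

q(t) = (1/2)t^2 + (1/2)t + 6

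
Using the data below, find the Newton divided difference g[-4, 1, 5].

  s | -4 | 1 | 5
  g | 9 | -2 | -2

11/45

g[-4,1] = (-2 - 9) / (1 - (-4)) = -11/5
g[1,5] = (-2 - (-2)) / (5 - 1) = 0
g[-4,1,5] = (0 - (-11/5)) / (5 - (-4)) = 11/45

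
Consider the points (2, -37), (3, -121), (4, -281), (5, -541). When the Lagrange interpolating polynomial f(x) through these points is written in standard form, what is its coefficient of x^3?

Build the Lagrange basis polynomials:
L_0(x) = (x - 3)(x - 4)(x - 5) / [-6] = -(1/6)x^3 + 2x^2 - (47/6)x + 10
L_1(x) = (x - 2)(x - 4)(x - 5) / [2] = (1/2)x^3 - (11/2)x^2 + 19x - 20
L_2(x) = (x - 2)(x - 3)(x - 5) / [-2] = -(1/2)x^3 + 5x^2 - (31/2)x + 15
L_3(x) = (x - 2)(x - 3)(x - 4) / [6] = (1/6)x^3 - (3/2)x^2 + (13/3)x - 4
f(x) = (-37)·L_0 + (-121)·L_1 + (-281)·L_2 + (-541)·L_3
Only the coefficient of x^3 is needed; take it from each L_i and combine:
(-37)·(-1/6) + (-121)·(1/2) + (-281)·(-1/2) + (-541)·(1/6) = -4

-4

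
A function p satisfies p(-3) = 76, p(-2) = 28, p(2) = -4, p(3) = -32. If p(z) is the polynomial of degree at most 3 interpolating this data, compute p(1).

4

Evaluate each Lagrange basis at z = 1:
L_0(1) = (3)·(-1)·(-2)/[(-1)·(-5)·(-6)] = -1/5
L_1(1) = (4)·(-1)·(-2)/[(1)·(-4)·(-5)] = 2/5
L_2(1) = (4)·(3)·(-2)/[(5)·(4)·(-1)] = 6/5
L_3(1) = (4)·(3)·(-1)/[(6)·(5)·(1)] = -2/5
Sum: 76·(-1/5) + 28·(2/5) + (-4)·(6/5) + (-32)·(-2/5) = 4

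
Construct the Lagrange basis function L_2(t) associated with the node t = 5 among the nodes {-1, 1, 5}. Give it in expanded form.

L_2(t) = (t + 1)(t - 1) / [(6)·(4)]
       = (t^2 - 1) / (24)

L_2(t) = (1/24)t^2 - 1/24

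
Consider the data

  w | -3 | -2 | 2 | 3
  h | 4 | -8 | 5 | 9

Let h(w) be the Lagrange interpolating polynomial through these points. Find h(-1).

L_0(-1) = (1)·(-3)·(-4)/[(-1)·(-5)·(-6)] = -2/5
L_1(-1) = (2)·(-3)·(-4)/[(1)·(-4)·(-5)] = 6/5
L_2(-1) = (2)·(1)·(-4)/[(5)·(4)·(-1)] = 2/5
L_3(-1) = (2)·(1)·(-3)/[(6)·(5)·(1)] = -1/5
Sum: 4·(-2/5) + (-8)·(6/5) + 5·(2/5) + 9·(-1/5) = -11

-11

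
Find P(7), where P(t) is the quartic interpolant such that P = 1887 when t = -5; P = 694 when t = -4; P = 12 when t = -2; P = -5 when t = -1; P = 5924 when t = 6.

Evaluate each Lagrange basis at t = 7:
L_0(7) = (11)·(9)·(8)·(1)/[(-1)·(-3)·(-4)·(-11)] = 6
L_1(7) = (12)·(9)·(8)·(1)/[(1)·(-2)·(-3)·(-10)] = -72/5
L_2(7) = (12)·(11)·(8)·(1)/[(3)·(2)·(-1)·(-8)] = 22
L_3(7) = (12)·(11)·(9)·(1)/[(4)·(3)·(1)·(-7)] = -99/7
L_4(7) = (12)·(11)·(9)·(8)/[(11)·(10)·(8)·(7)] = 54/35
Sum: 1887·(6) + 694·(-72/5) + 12·(22) + (-5)·(-99/7) + 5924·(54/35) = 10803

10803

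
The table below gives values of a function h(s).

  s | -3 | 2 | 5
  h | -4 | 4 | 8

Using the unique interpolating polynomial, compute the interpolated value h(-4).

-29/5

L_0(-4) = (-6)·(-9)/[(-5)·(-8)] = 27/20
L_1(-4) = (-1)·(-9)/[(5)·(-3)] = -3/5
L_2(-4) = (-1)·(-6)/[(8)·(3)] = 1/4
Sum: (-4)·(27/20) + 4·(-3/5) + 8·(1/4) = -29/5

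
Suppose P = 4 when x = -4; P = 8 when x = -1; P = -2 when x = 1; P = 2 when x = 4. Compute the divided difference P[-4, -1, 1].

P[-4,-1] = (8 - 4) / (-1 - (-4)) = 4/3
P[-1,1] = (-2 - 8) / (1 - (-1)) = -5
P[-4,-1,1] = (-5 - 4/3) / (1 - (-4)) = -19/15

-19/15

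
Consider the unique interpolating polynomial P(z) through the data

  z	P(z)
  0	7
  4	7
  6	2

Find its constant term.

7

L_0(z) = (z - 4)(z - 6) / [24] = (1/24)z^2 - (5/12)z + 1
L_1(z) = z(z - 6) / [-8] = -(1/8)z^2 + (3/4)z
L_2(z) = z(z - 4) / [12] = (1/12)z^2 - (1/3)z
P(z) = 7·L_0 + 7·L_1 + 2·L_2
Only the constant term is needed; take it from each L_i and combine:
7·(1) + 7·(0) + 2·(0) = 7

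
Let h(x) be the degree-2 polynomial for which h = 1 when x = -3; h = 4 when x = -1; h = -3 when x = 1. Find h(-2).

15/4

Evaluate each Lagrange basis at x = -2:
L_0(-2) = (-1)·(-3)/[(-2)·(-4)] = 3/8
L_1(-2) = (1)·(-3)/[(2)·(-2)] = 3/4
L_2(-2) = (1)·(-1)/[(4)·(2)] = -1/8
Sum: 1·(3/8) + 4·(3/4) + (-3)·(-1/8) = 15/4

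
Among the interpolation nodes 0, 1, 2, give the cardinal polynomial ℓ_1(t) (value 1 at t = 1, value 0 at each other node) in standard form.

ℓ_1(t) = -t^2 + 2t

ℓ_1(t) = t(t - 2) / [(1)·(-1)]
       = (t^2 - 2t) / (-1)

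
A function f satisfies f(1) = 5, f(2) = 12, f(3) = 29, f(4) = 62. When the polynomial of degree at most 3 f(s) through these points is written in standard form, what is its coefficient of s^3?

1

L_0(s) = (s - 2)(s - 3)(s - 4) / [-6] = -(1/6)s^3 + (3/2)s^2 - (13/3)s + 4
L_1(s) = (s - 1)(s - 3)(s - 4) / [2] = (1/2)s^3 - 4s^2 + (19/2)s - 6
L_2(s) = (s - 1)(s - 2)(s - 4) / [-2] = -(1/2)s^3 + (7/2)s^2 - 7s + 4
L_3(s) = (s - 1)(s - 2)(s - 3) / [6] = (1/6)s^3 - s^2 + (11/6)s - 1
f(s) = 5·L_0 + 12·L_1 + 29·L_2 + 62·L_3
Only the coefficient of s^3 is needed; take it from each L_i and combine:
5·(-1/6) + 12·(1/2) + 29·(-1/2) + 62·(1/6) = 1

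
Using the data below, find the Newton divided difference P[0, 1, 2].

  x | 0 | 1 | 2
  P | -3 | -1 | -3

P[0,1] = (-1 - (-3)) / (1 - 0) = 2
P[1,2] = (-3 - (-1)) / (2 - 1) = -2
P[0,1,2] = (-2 - 2) / (2 - 0) = -2

-2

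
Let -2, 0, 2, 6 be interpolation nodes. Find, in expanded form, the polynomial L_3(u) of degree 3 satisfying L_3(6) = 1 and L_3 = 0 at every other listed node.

L_3(u) = (1/192)u^3 - (1/48)u

L_3(u) = (u + 2)u(u - 2) / [(8)·(6)·(4)]
       = (u^3 - 4u) / (192)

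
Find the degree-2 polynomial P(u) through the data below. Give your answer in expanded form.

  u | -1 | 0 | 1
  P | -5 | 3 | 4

P(u) = -(7/2)u^2 + (9/2)u + 3

Newton's divided differences:
P[-1,0] = (3 - (-5)) / (0 - (-1)) = 8
P[0,1] = (4 - 3) / (1 - 0) = 1
P[-1,0,1] = (1 - 8) / (1 - (-1)) = -7/2
P(u) = -5 + 8·(u + 1) + (-7/2)·(u + 1)u
Expanding: P(u) = -(7/2)u^2 + (9/2)u + 3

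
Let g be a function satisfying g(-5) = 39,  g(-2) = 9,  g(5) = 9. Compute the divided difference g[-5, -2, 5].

g[-5,-2] = (9 - 39) / (-2 - (-5)) = -10
g[-2,5] = (9 - 9) / (5 - (-2)) = 0
g[-5,-2,5] = (0 - (-10)) / (5 - (-5)) = 1

1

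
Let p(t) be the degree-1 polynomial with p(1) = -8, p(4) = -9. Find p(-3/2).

-43/6

L_0(-3/2) = (-11/2)/[(-3)] = 11/6
L_1(-3/2) = (-5/2)/[(3)] = -5/6
Sum: (-8)·(11/6) + (-9)·(-5/6) = -43/6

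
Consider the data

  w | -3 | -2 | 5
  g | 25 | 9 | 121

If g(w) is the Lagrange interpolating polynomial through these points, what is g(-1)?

1

Evaluate each Lagrange basis at w = -1:
L_0(-1) = (1)·(-6)/[(-1)·(-8)] = -3/4
L_1(-1) = (2)·(-6)/[(1)·(-7)] = 12/7
L_2(-1) = (2)·(1)/[(8)·(7)] = 1/28
Sum: 25·(-3/4) + 9·(12/7) + 121·(1/28) = 1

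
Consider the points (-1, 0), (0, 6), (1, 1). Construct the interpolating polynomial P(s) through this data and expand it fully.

Build the Lagrange basis polynomials:
L_0(s) = s(s - 1) / [2] = (1/2)s^2 - (1/2)s
L_1(s) = (s + 1)(s - 1) / [-1] = -s^2 + 1
L_2(s) = (s + 1)s / [2] = (1/2)s^2 + (1/2)s
P(s) = 0·L_0 + 6·L_1 + 1·L_2
  0·L_0(s) = 0
  6·L_1(s) = -6s^2 + 6
  1·L_2(s) = (1/2)s^2 + (1/2)s
Adding term by term: -(11/2)s^2 + (1/2)s + 6

P(s) = -(11/2)s^2 + (1/2)s + 6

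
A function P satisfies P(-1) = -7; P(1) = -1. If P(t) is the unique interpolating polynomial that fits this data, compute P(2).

Evaluate each Lagrange basis at t = 2:
L_0(2) = (1)/[(-2)] = -1/2
L_1(2) = (3)/[(2)] = 3/2
Sum: (-7)·(-1/2) + (-1)·(3/2) = 2

2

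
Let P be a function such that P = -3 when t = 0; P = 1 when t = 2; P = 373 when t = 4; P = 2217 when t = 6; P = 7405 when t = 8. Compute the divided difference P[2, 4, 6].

184

P[2,4] = (373 - 1) / (4 - 2) = 186
P[4,6] = (2217 - 373) / (6 - 4) = 922
P[2,4,6] = (922 - 186) / (6 - 2) = 184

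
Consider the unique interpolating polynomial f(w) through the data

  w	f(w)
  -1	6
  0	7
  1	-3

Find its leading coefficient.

Build the Lagrange basis polynomials:
L_0(w) = w(w - 1) / [2] = (1/2)w^2 - (1/2)w
L_1(w) = (w + 1)(w - 1) / [-1] = -w^2 + 1
L_2(w) = (w + 1)w / [2] = (1/2)w^2 + (1/2)w
f(w) = 6·L_0 + 7·L_1 + (-3)·L_2
Only the coefficient of w^2 is needed; take it from each L_i and combine:
6·(1/2) + 7·(-1) + (-3)·(1/2) = -11/2

-11/2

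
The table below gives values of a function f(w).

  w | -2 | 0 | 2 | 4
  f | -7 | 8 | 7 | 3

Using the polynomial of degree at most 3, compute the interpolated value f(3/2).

1029/128

L_0(3/2) = (3/2)·(-1/2)·(-5/2)/[(-2)·(-4)·(-6)] = -5/128
L_1(3/2) = (7/2)·(-1/2)·(-5/2)/[(2)·(-2)·(-4)] = 35/128
L_2(3/2) = (7/2)·(3/2)·(-5/2)/[(4)·(2)·(-2)] = 105/128
L_3(3/2) = (7/2)·(3/2)·(-1/2)/[(6)·(4)·(2)] = -7/128
Sum: (-7)·(-5/128) + 8·(35/128) + 7·(105/128) + 3·(-7/128) = 1029/128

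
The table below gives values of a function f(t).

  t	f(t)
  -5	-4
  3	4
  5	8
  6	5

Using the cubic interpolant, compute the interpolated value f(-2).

L_0(-2) = (-5)·(-7)·(-8)/[(-8)·(-10)·(-11)] = 7/22
L_1(-2) = (3)·(-7)·(-8)/[(8)·(-2)·(-3)] = 7/2
L_2(-2) = (3)·(-5)·(-8)/[(10)·(2)·(-1)] = -6
L_3(-2) = (3)·(-5)·(-7)/[(11)·(3)·(1)] = 35/11
Sum: (-4)·(7/22) + 4·(7/2) + 8·(-6) + 5·(35/11) = -213/11

-213/11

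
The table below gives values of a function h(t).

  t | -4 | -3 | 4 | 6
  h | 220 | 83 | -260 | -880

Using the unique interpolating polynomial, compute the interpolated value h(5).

-509

L_0(5) = (8)·(1)·(-1)/[(-1)·(-8)·(-10)] = 1/10
L_1(5) = (9)·(1)·(-1)/[(1)·(-7)·(-9)] = -1/7
L_2(5) = (9)·(8)·(-1)/[(8)·(7)·(-2)] = 9/14
L_3(5) = (9)·(8)·(1)/[(10)·(9)·(2)] = 2/5
Sum: 220·(1/10) + 83·(-1/7) + (-260)·(9/14) + (-880)·(2/5) = -509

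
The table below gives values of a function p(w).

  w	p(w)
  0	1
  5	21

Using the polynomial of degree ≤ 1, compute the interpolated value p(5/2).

L_0(5/2) = (-5/2)/[(-5)] = 1/2
L_1(5/2) = (5/2)/[(5)] = 1/2
Sum: 1·(1/2) + 21·(1/2) = 11

11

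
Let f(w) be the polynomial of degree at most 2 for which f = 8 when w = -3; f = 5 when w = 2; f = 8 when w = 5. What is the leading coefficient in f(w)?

The leading coefficient equals the top divided difference f[-3,2,5].
f[-3,2] = (5 - 8) / (2 - (-3)) = -3/5
f[2,5] = (8 - 5) / (5 - 2) = 1
f[-3,2,5] = (1 - (-3/5)) / (5 - (-3)) = 1/5

1/5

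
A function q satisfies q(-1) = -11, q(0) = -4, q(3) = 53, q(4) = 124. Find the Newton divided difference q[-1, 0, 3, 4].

2

q[-1,0] = (-4 - (-11)) / (0 - (-1)) = 7
q[0,3] = (53 - (-4)) / (3 - 0) = 19
q[3,4] = (124 - 53) / (4 - 3) = 71
q[-1,0,3] = (19 - 7) / (3 - (-1)) = 3
q[0,3,4] = (71 - 19) / (4 - 0) = 13
q[-1,0,3,4] = (13 - 3) / (4 - (-1)) = 2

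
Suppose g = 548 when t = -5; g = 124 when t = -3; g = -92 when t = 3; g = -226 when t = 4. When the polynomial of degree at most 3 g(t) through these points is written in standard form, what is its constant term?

Build the Lagrange basis polynomials:
L_0(t) = (t + 3)(t - 3)(t - 4) / [-144] = -(1/144)t^3 + (1/36)t^2 + (1/16)t - 1/4
L_1(t) = (t + 5)(t - 3)(t - 4) / [84] = (1/84)t^3 - (1/42)t^2 - (23/84)t + 5/7
L_2(t) = (t + 5)(t + 3)(t - 4) / [-48] = -(1/48)t^3 - (1/12)t^2 + (17/48)t + 5/4
L_3(t) = (t + 5)(t + 3)(t - 3) / [63] = (1/63)t^3 + (5/63)t^2 - (1/7)t - 5/7
g(t) = 548·L_0 + 124·L_1 + (-92)·L_2 + (-226)·L_3
Only the constant term is needed; take it from each L_i and combine:
548·(-1/4) + 124·(5/7) + (-92)·(5/4) + (-226)·(-5/7) = -2

-2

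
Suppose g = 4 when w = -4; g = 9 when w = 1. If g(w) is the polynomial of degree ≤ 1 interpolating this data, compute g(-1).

Evaluate each Lagrange basis at w = -1:
L_0(-1) = (-2)/[(-5)] = 2/5
L_1(-1) = (3)/[(5)] = 3/5
Sum: 4·(2/5) + 9·(3/5) = 7

7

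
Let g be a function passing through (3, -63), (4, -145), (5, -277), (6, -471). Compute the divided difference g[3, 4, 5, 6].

-2

g[3,4] = (-145 - (-63)) / (4 - 3) = -82
g[4,5] = (-277 - (-145)) / (5 - 4) = -132
g[5,6] = (-471 - (-277)) / (6 - 5) = -194
g[3,4,5] = (-132 - (-82)) / (5 - 3) = -25
g[4,5,6] = (-194 - (-132)) / (6 - 4) = -31
g[3,4,5,6] = (-31 - (-25)) / (6 - 3) = -2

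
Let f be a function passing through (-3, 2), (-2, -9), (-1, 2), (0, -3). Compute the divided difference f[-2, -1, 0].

f[-2,-1] = (2 - (-9)) / (-1 - (-2)) = 11
f[-1,0] = (-3 - 2) / (0 - (-1)) = -5
f[-2,-1,0] = (-5 - 11) / (0 - (-2)) = -8

-8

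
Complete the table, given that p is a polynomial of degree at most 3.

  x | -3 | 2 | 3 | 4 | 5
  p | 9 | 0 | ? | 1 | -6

The 4 known values determine p uniquely (degree ≤ 3).
Evaluate each Lagrange basis at x = 3:
L_0(3) = (1)·(-1)·(-2)/[(-5)·(-7)·(-8)] = -1/140
L_1(3) = (6)·(-1)·(-2)/[(5)·(-2)·(-3)] = 2/5
L_2(3) = (6)·(1)·(-2)/[(7)·(2)·(-1)] = 6/7
L_3(3) = (6)·(1)·(-1)/[(8)·(3)·(1)] = -1/4
Sum: 9·(-1/140) + 0 + 1·(6/7) + (-6)·(-1/4) = 321/140

321/140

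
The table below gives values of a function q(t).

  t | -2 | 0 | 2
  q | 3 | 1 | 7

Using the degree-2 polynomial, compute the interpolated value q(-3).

7

Evaluate each Lagrange basis at t = -3:
L_0(-3) = (-3)·(-5)/[(-2)·(-4)] = 15/8
L_1(-3) = (-1)·(-5)/[(2)·(-2)] = -5/4
L_2(-3) = (-1)·(-3)/[(4)·(2)] = 3/8
Sum: 3·(15/8) + 1·(-5/4) + 7·(3/8) = 7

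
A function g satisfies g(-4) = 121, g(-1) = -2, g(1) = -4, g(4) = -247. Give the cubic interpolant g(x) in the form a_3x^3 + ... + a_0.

g(x) = -3x^3 - 4x^2 + 2x + 1

Build the Lagrange basis polynomials:
L_0(x) = (x + 1)(x - 1)(x - 4) / [-120] = -(1/120)x^3 + (1/30)x^2 + (1/120)x - 1/30
L_1(x) = (x + 4)(x - 1)(x - 4) / [30] = (1/30)x^3 - (1/30)x^2 - (8/15)x + 8/15
L_2(x) = (x + 4)(x + 1)(x - 4) / [-30] = -(1/30)x^3 - (1/30)x^2 + (8/15)x + 8/15
L_3(x) = (x + 4)(x + 1)(x - 1) / [120] = (1/120)x^3 + (1/30)x^2 - (1/120)x - 1/30
g(x) = 121·L_0 + (-2)·L_1 + (-4)·L_2 + (-247)·L_3
  121·L_0(x) = -(121/120)x^3 + (121/30)x^2 + (121/120)x - 121/30
  (-2)·L_1(x) = -(1/15)x^3 + (1/15)x^2 + (16/15)x - 16/15
  (-4)·L_2(x) = (2/15)x^3 + (2/15)x^2 - (32/15)x - 32/15
  (-247)·L_3(x) = -(247/120)x^3 - (247/30)x^2 + (247/120)x + 247/30
Adding term by term: -3x^3 - 4x^2 + 2x + 1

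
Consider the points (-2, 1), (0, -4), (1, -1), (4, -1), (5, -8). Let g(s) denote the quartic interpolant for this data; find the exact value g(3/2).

Using Newton's divided-difference form:
g[-2,0] = (-4 - 1) / (0 - (-2)) = -5/2
g[0,1] = (-1 - (-4)) / (1 - 0) = 3
g[1,4] = (-1 - (-1)) / (4 - 1) = 0
g[4,5] = (-8 - (-1)) / (5 - 4) = -7
g[-2,0,1] = (3 - (-5/2)) / (1 - (-2)) = 11/6
g[0,1,4] = (0 - 3) / (4 - 0) = -3/4
g[1,4,5] = (-7 - 0) / (5 - 1) = -7/4
g[-2,0,1,4] = (-3/4 - 11/6) / (4 - (-2)) = -31/72
g[0,1,4,5] = (-7/4 - (-3/4)) / (5 - 0) = -1/5
g[-2,0,1,4,5] = (-1/5 - (-31/72)) / (5 - (-2)) = 83/2520
g(3/2) = 1 + (-5/2)·(7/2) + (11/6)·(7/2)·(3/2) + (-31/72)·(7/2)·(3/2)·(1/2) + (83/2520)·(7/2)·(3/2)·(1/2)·(-5/2) = 203/384

203/384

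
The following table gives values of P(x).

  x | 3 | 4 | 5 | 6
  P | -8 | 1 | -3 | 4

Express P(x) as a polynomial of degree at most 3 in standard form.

L_0(x) = (x - 4)(x - 5)(x - 6) / [-6] = -(1/6)x^3 + (5/2)x^2 - (37/3)x + 20
L_1(x) = (x - 3)(x - 5)(x - 6) / [2] = (1/2)x^3 - 7x^2 + (63/2)x - 45
L_2(x) = (x - 3)(x - 4)(x - 6) / [-2] = -(1/2)x^3 + (13/2)x^2 - 27x + 36
L_3(x) = (x - 3)(x - 4)(x - 5) / [6] = (1/6)x^3 - 2x^2 + (47/6)x - 10
P(x) = (-8)·L_0 + 1·L_1 + (-3)·L_2 + 4·L_3
  (-8)·L_0(x) = (4/3)x^3 - 20x^2 + (296/3)x - 160
  1·L_1(x) = (1/2)x^3 - 7x^2 + (63/2)x - 45
  (-3)·L_2(x) = (3/2)x^3 - (39/2)x^2 + 81x - 108
  4·L_3(x) = (2/3)x^3 - 8x^2 + (94/3)x - 40
Adding term by term: 4x^3 - (109/2)x^2 + (485/2)x - 353

P(x) = 4x^3 - (109/2)x^2 + (485/2)x - 353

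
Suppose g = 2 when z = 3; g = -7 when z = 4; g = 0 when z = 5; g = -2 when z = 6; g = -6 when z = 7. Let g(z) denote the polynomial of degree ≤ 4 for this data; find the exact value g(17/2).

Using Newton's divided-difference form:
g[3,4] = (-7 - 2) / (4 - 3) = -9
g[4,5] = (0 - (-7)) / (5 - 4) = 7
g[5,6] = (-2 - 0) / (6 - 5) = -2
g[6,7] = (-6 - (-2)) / (7 - 6) = -4
g[3,4,5] = (7 - (-9)) / (5 - 3) = 8
g[4,5,6] = (-2 - 7) / (6 - 4) = -9/2
g[5,6,7] = (-4 - (-2)) / (7 - 5) = -1
g[3,4,5,6] = (-9/2 - 8) / (6 - 3) = -25/6
g[4,5,6,7] = (-1 - (-9/2)) / (7 - 4) = 7/6
g[3,4,5,6,7] = (7/6 - (-25/6)) / (7 - 3) = 4/3
g(17/2) = 2 + (-9)·(11/2) + 8·(11/2)·(9/2) + (-25/6)·(11/2)·(9/2)·(7/2) + (4/3)·(11/2)·(9/2)·(7/2)·(5/2) = 1253/16

1253/16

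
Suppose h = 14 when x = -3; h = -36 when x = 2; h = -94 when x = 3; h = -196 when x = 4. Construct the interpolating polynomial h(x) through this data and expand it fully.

L_0(x) = (x - 2)(x - 3)(x - 4) / [-210] = -(1/210)x^3 + (3/70)x^2 - (13/105)x + 4/35
L_1(x) = (x + 3)(x - 3)(x - 4) / [10] = (1/10)x^3 - (2/5)x^2 - (9/10)x + 18/5
L_2(x) = (x + 3)(x - 2)(x - 4) / [-6] = -(1/6)x^3 + (1/2)x^2 + (5/3)x - 4
L_3(x) = (x + 3)(x - 2)(x - 3) / [14] = (1/14)x^3 - (1/7)x^2 - (9/14)x + 9/7
h(x) = 14·L_0 + (-36)·L_1 + (-94)·L_2 + (-196)·L_3
  14·L_0(x) = -(1/15)x^3 + (3/5)x^2 - (26/15)x + 8/5
  (-36)·L_1(x) = -(18/5)x^3 + (72/5)x^2 + (162/5)x - 648/5
  (-94)·L_2(x) = (47/3)x^3 - 47x^2 - (470/3)x + 376
  (-196)·L_3(x) = -14x^3 + 28x^2 + 126x - 252
Adding term by term: -2x^3 - 4x^2 - 4

h(x) = -2x^3 - 4x^2 - 4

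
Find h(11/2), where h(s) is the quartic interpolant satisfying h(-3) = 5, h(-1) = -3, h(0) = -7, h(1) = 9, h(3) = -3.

Using Newton's divided-difference form:
h[-3,-1] = (-3 - 5) / (-1 - (-3)) = -4
h[-1,0] = (-7 - (-3)) / (0 - (-1)) = -4
h[0,1] = (9 - (-7)) / (1 - 0) = 16
h[1,3] = (-3 - 9) / (3 - 1) = -6
h[-3,-1,0] = (-4 - (-4)) / (0 - (-3)) = 0
h[-1,0,1] = (16 - (-4)) / (1 - (-1)) = 10
h[0,1,3] = (-6 - 16) / (3 - 0) = -22/3
h[-3,-1,0,1] = (10 - 0) / (1 - (-3)) = 5/2
h[-1,0,1,3] = (-22/3 - 10) / (3 - (-1)) = -13/3
h[-3,-1,0,1,3] = (-13/3 - 5/2) / (3 - (-3)) = -41/36
h(11/2) = 5 + (-4)·(17/2) + 0·(17/2)·(13/2) + (5/2)·(17/2)·(13/2)·(11/2) + (-41/36)·(17/2)·(13/2)·(11/2)·(9/2) = -52907/64

-52907/64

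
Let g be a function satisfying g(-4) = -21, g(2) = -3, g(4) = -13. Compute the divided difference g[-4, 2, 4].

-1

g[-4,2] = (-3 - (-21)) / (2 - (-4)) = 3
g[2,4] = (-13 - (-3)) / (4 - 2) = -5
g[-4,2,4] = (-5 - 3) / (4 - (-4)) = -1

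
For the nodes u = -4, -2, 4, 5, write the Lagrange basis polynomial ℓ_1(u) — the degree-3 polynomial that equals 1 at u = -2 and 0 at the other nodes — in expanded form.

ℓ_1(u) = (1/84)u^3 - (5/84)u^2 - (4/21)u + 20/21

ℓ_1(u) = (u + 4)(u - 4)(u - 5) / [(2)·(-6)·(-7)]
       = (u^3 - 5u^2 - 16u + 80) / (84)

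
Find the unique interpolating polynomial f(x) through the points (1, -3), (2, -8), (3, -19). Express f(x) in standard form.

f(x) = -3x^2 + 4x - 4

Build the Lagrange basis polynomials:
L_0(x) = (x - 2)(x - 3) / [2] = (1/2)x^2 - (5/2)x + 3
L_1(x) = (x - 1)(x - 3) / [-1] = -x^2 + 4x - 3
L_2(x) = (x - 1)(x - 2) / [2] = (1/2)x^2 - (3/2)x + 1
f(x) = (-3)·L_0 + (-8)·L_1 + (-19)·L_2
  (-3)·L_0(x) = -(3/2)x^2 + (15/2)x - 9
  (-8)·L_1(x) = 8x^2 - 32x + 24
  (-19)·L_2(x) = -(19/2)x^2 + (57/2)x - 19
Adding term by term: -3x^2 + 4x - 4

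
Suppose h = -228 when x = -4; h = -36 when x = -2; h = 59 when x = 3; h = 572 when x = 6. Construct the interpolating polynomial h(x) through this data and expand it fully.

Newton's divided differences:
h[-4,-2] = (-36 - (-228)) / (-2 - (-4)) = 96
h[-2,3] = (59 - (-36)) / (3 - (-2)) = 19
h[3,6] = (572 - 59) / (6 - 3) = 171
h[-4,-2,3] = (19 - 96) / (3 - (-4)) = -11
h[-2,3,6] = (171 - 19) / (6 - (-2)) = 19
h[-4,-2,3,6] = (19 - (-11)) / (6 - (-4)) = 3
h(x) = -228 + 96·(x + 4) + (-11)·(x + 4)(x + 2) + 3·(x + 4)(x + 2)(x - 3)
Expanding: h(x) = 3x^3 - 2x^2 - 4

h(x) = 3x^3 - 2x^2 - 4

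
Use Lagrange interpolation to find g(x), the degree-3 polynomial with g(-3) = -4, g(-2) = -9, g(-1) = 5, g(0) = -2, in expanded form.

Build the Lagrange basis polynomials:
L_0(x) = (x + 2)(x + 1)x / [-6] = -(1/6)x^3 - (1/2)x^2 - (1/3)x
L_1(x) = (x + 3)(x + 1)x / [2] = (1/2)x^3 + 2x^2 + (3/2)x
L_2(x) = (x + 3)(x + 2)x / [-2] = -(1/2)x^3 - (5/2)x^2 - 3x
L_3(x) = (x + 3)(x + 2)(x + 1) / [6] = (1/6)x^3 + x^2 + (11/6)x + 1
g(x) = (-4)·L_0 + (-9)·L_1 + 5·L_2 + (-2)·L_3
  (-4)·L_0(x) = (2/3)x^3 + 2x^2 + (4/3)x
  (-9)·L_1(x) = -(9/2)x^3 - 18x^2 - (27/2)x
  5·L_2(x) = -(5/2)x^3 - (25/2)x^2 - 15x
  (-2)·L_3(x) = -(1/3)x^3 - 2x^2 - (11/3)x - 2
Adding term by term: -(20/3)x^3 - (61/2)x^2 - (185/6)x - 2

g(x) = -(20/3)x^3 - (61/2)x^2 - (185/6)x - 2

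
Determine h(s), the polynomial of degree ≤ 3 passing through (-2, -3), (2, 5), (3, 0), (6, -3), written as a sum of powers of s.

h(s) = (3/10)s^3 - (23/10)s^2 + (4/5)s + 51/5

L_0(s) = (s - 2)(s - 3)(s - 6) / [-160] = -(1/160)s^3 + (11/160)s^2 - (9/40)s + 9/40
L_1(s) = (s + 2)(s - 3)(s - 6) / [16] = (1/16)s^3 - (7/16)s^2 + 9/4
L_2(s) = (s + 2)(s - 2)(s - 6) / [-15] = -(1/15)s^3 + (2/5)s^2 + (4/15)s - 8/5
L_3(s) = (s + 2)(s - 2)(s - 3) / [96] = (1/96)s^3 - (1/32)s^2 - (1/24)s + 1/8
h(s) = (-3)·L_0 + 5·L_1 + 0·L_2 + (-3)·L_3
  (-3)·L_0(s) = (3/160)s^3 - (33/160)s^2 + (27/40)s - 27/40
  5·L_1(s) = (5/16)s^3 - (35/16)s^2 + 45/4
  0·L_2(s) = 0
  (-3)·L_3(s) = -(1/32)s^3 + (3/32)s^2 + (1/8)s - 3/8
Adding term by term: (3/10)s^3 - (23/10)s^2 + (4/5)s + 51/5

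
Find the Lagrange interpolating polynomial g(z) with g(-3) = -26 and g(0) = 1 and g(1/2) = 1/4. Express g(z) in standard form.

Build the Lagrange basis polynomials:
L_0(z) = z(z - 1/2) / [21/2] = (2/21)z^2 - (1/21)z
L_1(z) = (z + 3)(z - 1/2) / [-3/2] = -(2/3)z^2 - (5/3)z + 1
L_2(z) = (z + 3)z / [7/4] = (4/7)z^2 + (12/7)z
g(z) = (-26)·L_0 + 1·L_1 + (1/4)·L_2
  (-26)·L_0(z) = -(52/21)z^2 + (26/21)z
  1·L_1(z) = -(2/3)z^2 - (5/3)z + 1
  (1/4)·L_2(z) = (1/7)z^2 + (3/7)z
Adding term by term: -3z^2 + 1

g(z) = -3z^2 + 1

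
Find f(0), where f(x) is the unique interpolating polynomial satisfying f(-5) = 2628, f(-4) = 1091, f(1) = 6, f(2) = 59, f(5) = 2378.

3

Evaluate each Lagrange basis at x = 0:
L_0(0) = (4)·(-1)·(-2)·(-5)/[(-1)·(-6)·(-7)·(-10)] = -2/21
L_1(0) = (5)·(-1)·(-2)·(-5)/[(1)·(-5)·(-6)·(-9)] = 5/27
L_2(0) = (5)·(4)·(-2)·(-5)/[(6)·(5)·(-1)·(-4)] = 5/3
L_3(0) = (5)·(4)·(-1)·(-5)/[(7)·(6)·(1)·(-3)] = -50/63
L_4(0) = (5)·(4)·(-1)·(-2)/[(10)·(9)·(4)·(3)] = 1/27
Sum: 2628·(-2/21) + 1091·(5/27) + 6·(5/3) + 59·(-50/63) + 2378·(1/27) = 3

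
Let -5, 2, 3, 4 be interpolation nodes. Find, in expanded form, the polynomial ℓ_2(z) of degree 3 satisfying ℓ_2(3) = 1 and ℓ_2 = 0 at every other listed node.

ℓ_2(z) = (z + 5)(z - 2)(z - 4) / [(8)·(1)·(-1)]
       = (z^3 - z^2 - 22z + 40) / (-8)

ℓ_2(z) = -(1/8)z^3 + (1/8)z^2 + (11/4)z - 5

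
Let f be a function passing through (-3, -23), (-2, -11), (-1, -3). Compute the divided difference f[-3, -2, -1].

-2

f[-3,-2] = (-11 - (-23)) / (-2 - (-3)) = 12
f[-2,-1] = (-3 - (-11)) / (-1 - (-2)) = 8
f[-3,-2,-1] = (8 - 12) / (-1 - (-3)) = -2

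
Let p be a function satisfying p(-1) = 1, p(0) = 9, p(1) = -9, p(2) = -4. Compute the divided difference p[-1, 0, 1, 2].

49/6

p[-1,0] = (9 - 1) / (0 - (-1)) = 8
p[0,1] = (-9 - 9) / (1 - 0) = -18
p[1,2] = (-4 - (-9)) / (2 - 1) = 5
p[-1,0,1] = (-18 - 8) / (1 - (-1)) = -13
p[0,1,2] = (5 - (-18)) / (2 - 0) = 23/2
p[-1,0,1,2] = (23/2 - (-13)) / (2 - (-1)) = 49/6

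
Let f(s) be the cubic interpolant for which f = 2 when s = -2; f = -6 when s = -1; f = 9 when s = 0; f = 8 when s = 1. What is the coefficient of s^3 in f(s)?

-13/2

The leading coefficient equals the top divided difference f[-2,-1,0,1].
f[-2,-1] = (-6 - 2) / (-1 - (-2)) = -8
f[-1,0] = (9 - (-6)) / (0 - (-1)) = 15
f[0,1] = (8 - 9) / (1 - 0) = -1
f[-2,-1,0] = (15 - (-8)) / (0 - (-2)) = 23/2
f[-1,0,1] = (-1 - 15) / (1 - (-1)) = -8
f[-2,-1,0,1] = (-8 - 23/2) / (1 - (-2)) = -13/2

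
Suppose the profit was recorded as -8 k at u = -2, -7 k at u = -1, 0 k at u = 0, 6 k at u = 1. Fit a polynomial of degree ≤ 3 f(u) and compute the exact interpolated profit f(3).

L_0(3) = (4)·(3)·(2)/[(-1)·(-2)·(-3)] = -4
L_1(3) = (5)·(3)·(2)/[(1)·(-1)·(-2)] = 15
L_2(3) = (5)·(4)·(2)/[(2)·(1)·(-1)] = -20
L_3(3) = (5)·(4)·(3)/[(3)·(2)·(1)] = 10
Sum: (-8)·(-4) + (-7)·(15) + 0 + 6·(10) = -13

-13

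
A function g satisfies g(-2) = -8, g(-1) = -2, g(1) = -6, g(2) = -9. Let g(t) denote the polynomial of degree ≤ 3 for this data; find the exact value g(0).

Evaluate each Lagrange basis at t = 0:
L_0(0) = (1)·(-1)·(-2)/[(-1)·(-3)·(-4)] = -1/6
L_1(0) = (2)·(-1)·(-2)/[(1)·(-2)·(-3)] = 2/3
L_2(0) = (2)·(1)·(-2)/[(3)·(2)·(-1)] = 2/3
L_3(0) = (2)·(1)·(-1)/[(4)·(3)·(1)] = -1/6
Sum: (-8)·(-1/6) + (-2)·(2/3) + (-6)·(2/3) + (-9)·(-1/6) = -5/2

-5/2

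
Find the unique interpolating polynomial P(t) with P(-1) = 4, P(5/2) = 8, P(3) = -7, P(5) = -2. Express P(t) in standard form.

Build the Lagrange basis polynomials:
L_0(t) = (t - 5/2)(t - 3)(t - 5) / [-84] = -(1/84)t^3 + (1/8)t^2 - (5/12)t + 25/56
L_1(t) = (t + 1)(t - 3)(t - 5) / [35/8] = (8/35)t^3 - (8/5)t^2 + (8/5)t + 24/7
L_2(t) = (t + 1)(t - 5/2)(t - 5) / [-4] = -(1/4)t^3 + (13/8)t^2 - (5/4)t - 25/8
L_3(t) = (t + 1)(t - 5/2)(t - 3) / [30] = (1/30)t^3 - (3/20)t^2 + (1/15)t + 1/4
P(t) = 4·L_0 + 8·L_1 + (-7)·L_2 + (-2)·L_3
  4·L_0(t) = -(1/21)t^3 + (1/2)t^2 - (5/3)t + 25/14
  8·L_1(t) = (64/35)t^3 - (64/5)t^2 + (64/5)t + 192/7
  (-7)·L_2(t) = (7/4)t^3 - (91/8)t^2 + (35/4)t + 175/8
  (-2)·L_3(t) = -(1/15)t^3 + (3/10)t^2 - (2/15)t - 1/2
Adding term by term: (97/28)t^3 - (187/8)t^2 + (79/4)t + 2833/56

P(t) = (97/28)t^3 - (187/8)t^2 + (79/4)t + 2833/56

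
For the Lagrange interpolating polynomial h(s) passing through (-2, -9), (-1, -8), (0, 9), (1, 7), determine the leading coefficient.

-35/6

Build the Lagrange basis polynomials:
L_0(s) = (s + 1)s(s - 1) / [-6] = -(1/6)s^3 + (1/6)s
L_1(s) = (s + 2)s(s - 1) / [2] = (1/2)s^3 + (1/2)s^2 - s
L_2(s) = (s + 2)(s + 1)(s - 1) / [-2] = -(1/2)s^3 - s^2 + (1/2)s + 1
L_3(s) = (s + 2)(s + 1)s / [6] = (1/6)s^3 + (1/2)s^2 + (1/3)s
h(s) = (-9)·L_0 + (-8)·L_1 + 9·L_2 + 7·L_3
Only the coefficient of s^3 is needed; take it from each L_i and combine:
(-9)·(-1/6) + (-8)·(1/2) + 9·(-1/2) + 7·(1/6) = -35/6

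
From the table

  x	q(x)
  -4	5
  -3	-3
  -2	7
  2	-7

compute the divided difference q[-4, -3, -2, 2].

-39/20

q[-4,-3] = (-3 - 5) / (-3 - (-4)) = -8
q[-3,-2] = (7 - (-3)) / (-2 - (-3)) = 10
q[-2,2] = (-7 - 7) / (2 - (-2)) = -7/2
q[-4,-3,-2] = (10 - (-8)) / (-2 - (-4)) = 9
q[-3,-2,2] = (-7/2 - 10) / (2 - (-3)) = -27/10
q[-4,-3,-2,2] = (-27/10 - 9) / (2 - (-4)) = -39/20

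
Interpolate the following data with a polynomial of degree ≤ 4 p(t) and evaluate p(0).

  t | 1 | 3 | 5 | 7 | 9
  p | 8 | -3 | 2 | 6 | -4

829/32

Evaluate each Lagrange basis at t = 0:
L_0(0) = (-3)·(-5)·(-7)·(-9)/[(-2)·(-4)·(-6)·(-8)] = 315/128
L_1(0) = (-1)·(-5)·(-7)·(-9)/[(2)·(-2)·(-4)·(-6)] = -105/32
L_2(0) = (-1)·(-3)·(-7)·(-9)/[(4)·(2)·(-2)·(-4)] = 189/64
L_3(0) = (-1)·(-3)·(-5)·(-9)/[(6)·(4)·(2)·(-2)] = -45/32
L_4(0) = (-1)·(-3)·(-5)·(-7)/[(8)·(6)·(4)·(2)] = 35/128
Sum: 8·(315/128) + (-3)·(-105/32) + 2·(189/64) + 6·(-45/32) + (-4)·(35/128) = 829/32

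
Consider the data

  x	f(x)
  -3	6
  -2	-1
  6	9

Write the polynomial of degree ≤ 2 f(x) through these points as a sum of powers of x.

Newton's divided differences:
f[-3,-2] = (-1 - 6) / (-2 - (-3)) = -7
f[-2,6] = (9 - (-1)) / (6 - (-2)) = 5/4
f[-3,-2,6] = (5/4 - (-7)) / (6 - (-3)) = 11/12
f(x) = 6 + (-7)·(x + 3) + (11/12)·(x + 3)(x + 2)
Expanding: f(x) = (11/12)x^2 - (29/12)x - 19/2

f(x) = (11/12)x^2 - (29/12)x - 19/2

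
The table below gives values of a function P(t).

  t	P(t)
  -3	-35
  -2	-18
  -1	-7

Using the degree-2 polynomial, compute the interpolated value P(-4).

Evaluate each Lagrange basis at t = -4:
L_0(-4) = (-2)·(-3)/[(-1)·(-2)] = 3
L_1(-4) = (-1)·(-3)/[(1)·(-1)] = -3
L_2(-4) = (-1)·(-2)/[(2)·(1)] = 1
Sum: (-35)·(3) + (-18)·(-3) + (-7)·(1) = -58

-58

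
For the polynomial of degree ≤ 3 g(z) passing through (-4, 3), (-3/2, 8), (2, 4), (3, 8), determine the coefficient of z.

Build the Lagrange basis polynomials:
L_0(z) = (z + 3/2)(z - 2)(z - 3) / [-105] = -(1/105)z^3 + (1/30)z^2 + (1/70)z - 3/35
L_1(z) = (z + 4)(z - 2)(z - 3) / [315/8] = (8/315)z^3 - (8/315)z^2 - (16/45)z + 64/105
L_2(z) = (z + 4)(z + 3/2)(z - 3) / [-21] = -(1/21)z^3 - (5/42)z^2 + (1/2)z + 6/7
L_3(z) = (z + 4)(z + 3/2)(z - 2) / [63/2] = (2/63)z^3 + (1/9)z^2 - (10/63)z - 8/21
g(z) = 3·L_0 + 8·L_1 + 4·L_2 + 8·L_3
Only the coefficient of z is needed; take it from each L_i and combine:
3·(1/70) + 8·(-16/45) + 4·(1/2) + 8·(-10/63) = -29/14

-29/14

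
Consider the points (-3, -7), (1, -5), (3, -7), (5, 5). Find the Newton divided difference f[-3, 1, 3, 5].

1/4

f[-3,1] = (-5 - (-7)) / (1 - (-3)) = 1/2
f[1,3] = (-7 - (-5)) / (3 - 1) = -1
f[3,5] = (5 - (-7)) / (5 - 3) = 6
f[-3,1,3] = (-1 - 1/2) / (3 - (-3)) = -1/4
f[1,3,5] = (6 - (-1)) / (5 - 1) = 7/4
f[-3,1,3,5] = (7/4 - (-1/4)) / (5 - (-3)) = 1/4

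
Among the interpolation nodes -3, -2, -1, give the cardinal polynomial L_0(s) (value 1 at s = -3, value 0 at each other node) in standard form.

L_0(s) = (1/2)s^2 + (3/2)s + 1

L_0(s) = (s + 2)(s + 1) / [(-1)·(-2)]
       = (s^2 + 3s + 2) / (2)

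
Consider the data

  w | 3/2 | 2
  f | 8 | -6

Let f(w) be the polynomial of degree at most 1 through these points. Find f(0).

L_0(0) = (-2)/[(-1/2)] = 4
L_1(0) = (-3/2)/[(1/2)] = -3
Sum: 8·(4) + (-6)·(-3) = 50

50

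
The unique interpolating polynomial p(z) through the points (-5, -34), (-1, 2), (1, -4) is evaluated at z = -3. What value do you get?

Using Newton's divided-difference form:
p[-5,-1] = (2 - (-34)) / (-1 - (-5)) = 9
p[-1,1] = (-4 - 2) / (1 - (-1)) = -3
p[-5,-1,1] = (-3 - 9) / (1 - (-5)) = -2
p(-3) = -34 + 9·(2) + (-2)·(2)·(-2) = -8

-8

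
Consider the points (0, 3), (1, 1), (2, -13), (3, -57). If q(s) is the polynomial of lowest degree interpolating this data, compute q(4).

-149

L_0(4) = (3)·(2)·(1)/[(-1)·(-2)·(-3)] = -1
L_1(4) = (4)·(2)·(1)/[(1)·(-1)·(-2)] = 4
L_2(4) = (4)·(3)·(1)/[(2)·(1)·(-1)] = -6
L_3(4) = (4)·(3)·(2)/[(3)·(2)·(1)] = 4
Sum: 3·(-1) + 1·(4) + (-13)·(-6) + (-57)·(4) = -149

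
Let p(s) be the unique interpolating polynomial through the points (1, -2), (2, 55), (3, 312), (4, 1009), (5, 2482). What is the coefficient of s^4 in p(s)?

4

The leading coefficient equals the top divided difference p[1,2,3,4,5].
p[1,2] = (55 - (-2)) / (2 - 1) = 57
p[2,3] = (312 - 55) / (3 - 2) = 257
p[3,4] = (1009 - 312) / (4 - 3) = 697
p[4,5] = (2482 - 1009) / (5 - 4) = 1473
p[1,2,3] = (257 - 57) / (3 - 1) = 100
p[2,3,4] = (697 - 257) / (4 - 2) = 220
p[3,4,5] = (1473 - 697) / (5 - 3) = 388
p[1,2,3,4] = (220 - 100) / (4 - 1) = 40
p[2,3,4,5] = (388 - 220) / (5 - 2) = 56
p[1,2,3,4,5] = (56 - 40) / (5 - 1) = 4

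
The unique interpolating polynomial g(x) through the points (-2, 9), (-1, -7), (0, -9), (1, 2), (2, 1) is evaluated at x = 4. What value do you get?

Using Newton's divided-difference form:
g[-2,-1] = (-7 - 9) / (-1 - (-2)) = -16
g[-1,0] = (-9 - (-7)) / (0 - (-1)) = -2
g[0,1] = (2 - (-9)) / (1 - 0) = 11
g[1,2] = (1 - 2) / (2 - 1) = -1
g[-2,-1,0] = (-2 - (-16)) / (0 - (-2)) = 7
g[-1,0,1] = (11 - (-2)) / (1 - (-1)) = 13/2
g[0,1,2] = (-1 - 11) / (2 - 0) = -6
g[-2,-1,0,1] = (13/2 - 7) / (1 - (-2)) = -1/6
g[-1,0,1,2] = (-6 - 13/2) / (2 - (-1)) = -25/6
g[-2,-1,0,1,2] = (-25/6 - (-1/6)) / (2 - (-2)) = -1
g(4) = 9 + (-16)·(6) + 7·(6)·(5) + (-1/6)·(6)·(5)·(4) + (-1)·(6)·(5)·(4)·(3) = -257

-257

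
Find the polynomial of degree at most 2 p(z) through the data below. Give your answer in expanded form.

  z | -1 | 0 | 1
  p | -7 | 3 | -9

p(z) = -11z^2 - z + 3

Build the Lagrange basis polynomials:
L_0(z) = z(z - 1) / [2] = (1/2)z^2 - (1/2)z
L_1(z) = (z + 1)(z - 1) / [-1] = -z^2 + 1
L_2(z) = (z + 1)z / [2] = (1/2)z^2 + (1/2)z
p(z) = (-7)·L_0 + 3·L_1 + (-9)·L_2
  (-7)·L_0(z) = -(7/2)z^2 + (7/2)z
  3·L_1(z) = -3z^2 + 3
  (-9)·L_2(z) = -(9/2)z^2 - (9/2)z
Adding term by term: -11z^2 - z + 3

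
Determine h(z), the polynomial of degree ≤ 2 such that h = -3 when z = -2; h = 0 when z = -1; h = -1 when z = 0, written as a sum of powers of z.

h(z) = -2z^2 - 3z - 1

Build the Lagrange basis polynomials:
L_0(z) = (z + 1)z / [2] = (1/2)z^2 + (1/2)z
L_1(z) = (z + 2)z / [-1] = -z^2 - 2z
L_2(z) = (z + 2)(z + 1) / [2] = (1/2)z^2 + (3/2)z + 1
h(z) = (-3)·L_0 + 0·L_1 + (-1)·L_2
  (-3)·L_0(z) = -(3/2)z^2 - (3/2)z
  0·L_1(z) = 0
  (-1)·L_2(z) = -(1/2)z^2 - (3/2)z - 1
Adding term by term: -2z^2 - 3z - 1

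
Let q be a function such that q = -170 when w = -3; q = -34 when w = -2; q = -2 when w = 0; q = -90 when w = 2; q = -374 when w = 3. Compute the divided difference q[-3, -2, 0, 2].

q[-3,-2] = (-34 - (-170)) / (-2 - (-3)) = 136
q[-2,0] = (-2 - (-34)) / (0 - (-2)) = 16
q[0,2] = (-90 - (-2)) / (2 - 0) = -44
q[-3,-2,0] = (16 - 136) / (0 - (-3)) = -40
q[-2,0,2] = (-44 - 16) / (2 - (-2)) = -15
q[-3,-2,0,2] = (-15 - (-40)) / (2 - (-3)) = 5

5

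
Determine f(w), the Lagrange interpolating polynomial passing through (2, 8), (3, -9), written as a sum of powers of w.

f(w) = -17w + 42

L_0(w) = (w - 3) / [-1] = -w + 3
L_1(w) = (w - 2) / [1] = w - 2
f(w) = 8·L_0 + (-9)·L_1
  8·L_0(w) = -8w + 24
  (-9)·L_1(w) = -9w + 18
Adding term by term: -17w + 42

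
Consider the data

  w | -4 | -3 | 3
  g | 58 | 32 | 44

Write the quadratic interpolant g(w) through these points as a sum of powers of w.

L_0(w) = (w + 3)(w - 3) / [7] = (1/7)w^2 - 9/7
L_1(w) = (w + 4)(w - 3) / [-6] = -(1/6)w^2 - (1/6)w + 2
L_2(w) = (w + 4)(w + 3) / [42] = (1/42)w^2 + (1/6)w + 2/7
g(w) = 58·L_0 + 32·L_1 + 44·L_2
  58·L_0(w) = (58/7)w^2 - 522/7
  32·L_1(w) = -(16/3)w^2 - (16/3)w + 64
  44·L_2(w) = (22/21)w^2 + (22/3)w + 88/7
Adding term by term: 4w^2 + 2w + 2

g(w) = 4w^2 + 2w + 2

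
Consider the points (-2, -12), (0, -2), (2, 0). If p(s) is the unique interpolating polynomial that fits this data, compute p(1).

Evaluate each Lagrange basis at s = 1:
L_0(1) = (1)·(-1)/[(-2)·(-4)] = -1/8
L_1(1) = (3)·(-1)/[(2)·(-2)] = 3/4
L_2(1) = (3)·(1)/[(4)·(2)] = 3/8
Sum: (-12)·(-1/8) + (-2)·(3/4) + 0 = 0

0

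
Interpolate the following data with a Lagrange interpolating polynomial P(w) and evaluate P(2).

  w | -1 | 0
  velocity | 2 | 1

Evaluate each Lagrange basis at w = 2:
L_0(2) = (2)/[(-1)] = -2
L_1(2) = (3)/[(1)] = 3
Sum: 2·(-2) + 1·(3) = -1

-1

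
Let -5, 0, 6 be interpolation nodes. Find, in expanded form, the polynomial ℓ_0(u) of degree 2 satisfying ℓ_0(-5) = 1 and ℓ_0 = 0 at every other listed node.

ℓ_0(u) = u(u - 6) / [(-5)·(-11)]
       = (u^2 - 6u) / (55)

ℓ_0(u) = (1/55)u^2 - (6/55)u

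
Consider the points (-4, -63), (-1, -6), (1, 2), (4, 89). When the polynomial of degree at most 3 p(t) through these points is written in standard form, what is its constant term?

L_0(t) = (t + 1)(t - 1)(t - 4) / [-120] = -(1/120)t^3 + (1/30)t^2 + (1/120)t - 1/30
L_1(t) = (t + 4)(t - 1)(t - 4) / [30] = (1/30)t^3 - (1/30)t^2 - (8/15)t + 8/15
L_2(t) = (t + 4)(t + 1)(t - 4) / [-30] = -(1/30)t^3 - (1/30)t^2 + (8/15)t + 8/15
L_3(t) = (t + 4)(t + 1)(t - 1) / [120] = (1/120)t^3 + (1/30)t^2 - (1/120)t - 1/30
p(t) = (-63)·L_0 + (-6)·L_1 + 2·L_2 + 89·L_3
Only the constant term is needed; take it from each L_i and combine:
(-63)·(-1/30) + (-6)·(8/15) + 2·(8/15) + 89·(-1/30) = -3

-3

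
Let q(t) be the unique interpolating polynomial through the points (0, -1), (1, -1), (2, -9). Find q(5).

-81

L_0(5) = (4)·(3)/[(-1)·(-2)] = 6
L_1(5) = (5)·(3)/[(1)·(-1)] = -15
L_2(5) = (5)·(4)/[(2)·(1)] = 10
Sum: (-1)·(6) + (-1)·(-15) + (-9)·(10) = -81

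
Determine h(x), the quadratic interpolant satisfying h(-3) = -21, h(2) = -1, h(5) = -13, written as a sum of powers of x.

Newton's divided differences:
h[-3,2] = (-1 - (-21)) / (2 - (-3)) = 4
h[2,5] = (-13 - (-1)) / (5 - 2) = -4
h[-3,2,5] = (-4 - 4) / (5 - (-3)) = -1
h(x) = -21 + 4·(x + 3) + (-1)·(x + 3)(x - 2)
Expanding: h(x) = -x^2 + 3x - 3

h(x) = -x^2 + 3x - 3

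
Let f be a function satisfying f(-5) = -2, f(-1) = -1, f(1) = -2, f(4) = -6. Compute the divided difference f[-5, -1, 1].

-1/8

f[-5,-1] = (-1 - (-2)) / (-1 - (-5)) = 1/4
f[-1,1] = (-2 - (-1)) / (1 - (-1)) = -1/2
f[-5,-1,1] = (-1/2 - 1/4) / (1 - (-5)) = -1/8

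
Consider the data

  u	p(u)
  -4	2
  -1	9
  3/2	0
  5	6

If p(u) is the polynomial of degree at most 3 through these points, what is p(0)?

Evaluate each Lagrange basis at u = 0:
L_0(0) = (1)·(-3/2)·(-5)/[(-3)·(-11/2)·(-9)] = -5/99
L_1(0) = (4)·(-3/2)·(-5)/[(3)·(-5/2)·(-6)] = 2/3
L_2(0) = (4)·(1)·(-5)/[(11/2)·(5/2)·(-7/2)] = 32/77
L_3(0) = (4)·(1)·(-3/2)/[(9)·(6)·(7/2)] = -2/63
Sum: 2·(-5/99) + 9·(2/3) + 0 + 6·(-2/63) = 3956/693

3956/693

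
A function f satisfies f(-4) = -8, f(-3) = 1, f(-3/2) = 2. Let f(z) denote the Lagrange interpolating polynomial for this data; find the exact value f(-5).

Evaluate each Lagrange basis at z = -5:
L_0(-5) = (-2)·(-7/2)/[(-1)·(-5/2)] = 14/5
L_1(-5) = (-1)·(-7/2)/[(1)·(-3/2)] = -7/3
L_2(-5) = (-1)·(-2)/[(5/2)·(3/2)] = 8/15
Sum: (-8)·(14/5) + 1·(-7/3) + 2·(8/15) = -71/3

-71/3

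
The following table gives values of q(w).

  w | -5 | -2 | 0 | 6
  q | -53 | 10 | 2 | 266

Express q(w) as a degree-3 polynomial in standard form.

L_0(w) = (w + 2)w(w - 6) / [-165] = -(1/165)w^3 + (4/165)w^2 + (4/55)w
L_1(w) = (w + 5)w(w - 6) / [48] = (1/48)w^3 - (1/48)w^2 - (5/8)w
L_2(w) = (w + 5)(w + 2)(w - 6) / [-60] = -(1/60)w^3 - (1/60)w^2 + (8/15)w + 1
L_3(w) = (w + 5)(w + 2)w / [528] = (1/528)w^3 + (7/528)w^2 + (5/264)w
q(w) = (-53)·L_0 + 10·L_1 + 2·L_2 + 266·L_3
  (-53)·L_0(w) = (53/165)w^3 - (212/165)w^2 - (212/55)w
  10·L_1(w) = (5/24)w^3 - (5/24)w^2 - (25/4)w
  2·L_2(w) = -(1/30)w^3 - (1/30)w^2 + (16/15)w + 2
  266·L_3(w) = (133/264)w^3 + (931/264)w^2 + (665/132)w
Adding term by term: w^3 + 2w^2 - 4w + 2

q(w) = w^3 + 2w^2 - 4w + 2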